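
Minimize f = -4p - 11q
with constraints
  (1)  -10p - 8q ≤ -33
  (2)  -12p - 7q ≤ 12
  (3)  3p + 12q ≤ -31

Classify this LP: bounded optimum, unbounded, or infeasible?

From the feasible point (161/24, -409/96), moving in the direction (12, -3) keeps every constraint satisfied while f decreases without bound.

unbounded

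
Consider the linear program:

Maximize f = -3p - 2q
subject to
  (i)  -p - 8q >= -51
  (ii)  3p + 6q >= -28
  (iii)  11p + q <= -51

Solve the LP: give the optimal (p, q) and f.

p = -265/9, q = 181/18, maximum f = 614/9

Vertices and f = -3p - 2q:
  (-265/9, 181/18) → f = 614/9
  (-153/29, 204/29) → f = 51/29
  (-278/63, -155/63) → f = 1144/63

The binding constraints are -p - 8q = -51 and 3p + 6q = -28.
Solving simultaneously gives p = -265/9, q = 181/18.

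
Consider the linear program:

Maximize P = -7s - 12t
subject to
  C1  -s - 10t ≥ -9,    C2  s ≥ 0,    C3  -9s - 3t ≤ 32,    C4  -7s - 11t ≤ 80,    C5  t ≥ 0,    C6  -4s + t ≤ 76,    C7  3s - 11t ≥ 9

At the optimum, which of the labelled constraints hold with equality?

Feasible corners and P = -7s - 12t:
  (9, 0) → P = -63
  (189/41, 18/41) → P = -1539/41
  (3, 0) → P = -21

The maximum is at (3, 0). Substituting into each constraint, equality holds for C5 and C7; the remaining constraints have slack.

C5 and C7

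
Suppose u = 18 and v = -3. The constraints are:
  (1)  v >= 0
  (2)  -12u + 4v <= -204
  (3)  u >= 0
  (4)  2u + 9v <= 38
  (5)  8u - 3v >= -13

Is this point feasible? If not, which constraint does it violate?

not feasible — violates (1)

Constraint (1): v = -3, which is not ≥ 0. All other constraints are satisfied.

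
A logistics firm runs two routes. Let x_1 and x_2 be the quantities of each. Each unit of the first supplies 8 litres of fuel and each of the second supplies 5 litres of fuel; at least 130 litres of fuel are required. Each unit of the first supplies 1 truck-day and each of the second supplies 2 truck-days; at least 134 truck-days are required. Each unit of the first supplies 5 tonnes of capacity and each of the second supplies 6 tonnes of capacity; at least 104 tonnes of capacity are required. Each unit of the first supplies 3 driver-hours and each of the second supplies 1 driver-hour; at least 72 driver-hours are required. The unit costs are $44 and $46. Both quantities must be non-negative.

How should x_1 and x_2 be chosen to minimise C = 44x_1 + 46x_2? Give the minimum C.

Corner points and C = 44x_1 + 46x_2:
  (0, 72) → C = 3312
  (134, 0) → C = 5896
  (2, 66) → C = 3124
The feasible region is unbounded (it extends along (0, 1), (1, 0)), but C strictly increases along every unbounded feasible direction, so there is no improving ray and the minimum is attained at a vertex.

x_1 = 2, x_2 = 66, minimum C = 3124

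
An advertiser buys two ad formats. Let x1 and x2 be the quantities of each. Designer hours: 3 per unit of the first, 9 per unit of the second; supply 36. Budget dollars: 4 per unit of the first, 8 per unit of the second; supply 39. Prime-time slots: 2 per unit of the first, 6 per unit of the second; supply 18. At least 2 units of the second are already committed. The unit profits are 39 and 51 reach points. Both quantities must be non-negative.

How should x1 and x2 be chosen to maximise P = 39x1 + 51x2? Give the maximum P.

x1 = 3, x2 = 2, maximum P = 219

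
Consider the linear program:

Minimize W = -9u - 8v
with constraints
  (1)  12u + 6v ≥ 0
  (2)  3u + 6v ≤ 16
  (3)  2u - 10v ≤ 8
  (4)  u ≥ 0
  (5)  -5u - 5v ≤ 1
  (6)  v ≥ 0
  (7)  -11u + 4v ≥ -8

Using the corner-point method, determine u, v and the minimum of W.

u = 56/39, v = 76/39, minimum W = -1112/39

Feasible corners and W = -9u - 8v:
  (0, 0) → W = 0
  (0, 8/3) → W = -64/3
  (56/39, 76/39) → W = -1112/39
  (8/11, 0) → W = -72/11

The optimum lies where 3u + 6v = 16 and -11u + 4v = -8.
Solving simultaneously gives u = 56/39, v = 76/39.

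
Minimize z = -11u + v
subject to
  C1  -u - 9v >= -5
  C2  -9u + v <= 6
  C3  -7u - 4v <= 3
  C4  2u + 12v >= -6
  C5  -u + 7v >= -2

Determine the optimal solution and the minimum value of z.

u = 53/16, v = 3/16, minimum z = -145/4

Corner points and z = -11u + v:
  (-49/82, 51/82) → z = 295/41
  (53/16, 3/16) → z = -145/4
  (-27/43, 15/43) → z = 312/43
  (-13/53, -17/53) → z = 126/53

At the optimal vertex, -u - 9v = -5 and -u + 7v = -2.
Solving simultaneously gives u = 53/16, v = 3/16.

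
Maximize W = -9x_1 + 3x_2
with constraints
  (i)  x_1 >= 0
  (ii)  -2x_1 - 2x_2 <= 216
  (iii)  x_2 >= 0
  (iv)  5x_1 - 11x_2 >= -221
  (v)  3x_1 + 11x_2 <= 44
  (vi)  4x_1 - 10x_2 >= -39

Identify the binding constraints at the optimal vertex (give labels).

Feasible corners and W = -9x_1 + 3x_2:
  (0, 0) → W = 0
  (0, 39/10) → W = 117/10
  (44/3, 0) → W = -132
  (11/74, 293/74) → W = 390/37

The maximum is at (0, 39/10). Substituting into each constraint, equality holds for (i) and (vi); the remaining constraints have slack.

(i) and (vi)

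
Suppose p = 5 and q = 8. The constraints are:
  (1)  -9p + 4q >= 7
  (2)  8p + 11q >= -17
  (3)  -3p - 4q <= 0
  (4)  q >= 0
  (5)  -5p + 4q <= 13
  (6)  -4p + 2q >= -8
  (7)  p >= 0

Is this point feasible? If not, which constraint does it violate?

not feasible — violates (1)

Constraint (1): -9p + 4q = -13, which is not ≥ 7. All other constraints are satisfied.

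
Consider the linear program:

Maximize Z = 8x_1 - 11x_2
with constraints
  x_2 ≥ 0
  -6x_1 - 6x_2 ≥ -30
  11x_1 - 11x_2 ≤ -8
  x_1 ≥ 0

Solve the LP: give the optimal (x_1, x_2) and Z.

x_1 = 0, x_2 = 8/11, maximum Z = -8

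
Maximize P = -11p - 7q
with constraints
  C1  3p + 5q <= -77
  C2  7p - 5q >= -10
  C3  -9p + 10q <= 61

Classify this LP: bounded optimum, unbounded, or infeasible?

From the feasible point (-87/10, -509/50), moving in the direction (-5, -7) keeps every constraint satisfied while P increases without bound.

unbounded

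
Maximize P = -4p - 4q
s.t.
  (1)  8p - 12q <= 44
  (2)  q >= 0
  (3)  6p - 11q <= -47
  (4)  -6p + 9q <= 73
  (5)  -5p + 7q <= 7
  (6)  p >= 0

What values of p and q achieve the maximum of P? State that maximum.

p = 252/13, q = 193/13, maximum P = -1780/13

Extreme points and P = -4p - 4q:
  (131/2, 40) → P = -422
  (252/13, 193/13) → P = -1780/13
  (448/3, 323/3) → P = -1028
The feasible region is unbounded (it extends along (3, 2)), but P strictly decreases along every unbounded feasible direction, so there is no improving ray and the maximum is attained at a vertex.

At the optimal vertex, 6p - 11q = -47 and -5p + 7q = 7.
Solving simultaneously gives p = 252/13, q = 193/13.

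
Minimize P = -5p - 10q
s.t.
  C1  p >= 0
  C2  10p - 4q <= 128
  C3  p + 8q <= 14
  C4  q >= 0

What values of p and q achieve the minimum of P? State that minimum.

Vertices and P = -5p - 10q:
  (0, 7/4) → P = -35/2
  (0, 0) → P = 0
  (90/7, 1/7) → P = -460/7
  (64/5, 0) → P = -64

At the optimal vertex, 10p - 4q = 128 and p + 8q = 14.
Solving simultaneously gives p = 90/7, q = 1/7.

p = 90/7, q = 1/7, minimum P = -460/7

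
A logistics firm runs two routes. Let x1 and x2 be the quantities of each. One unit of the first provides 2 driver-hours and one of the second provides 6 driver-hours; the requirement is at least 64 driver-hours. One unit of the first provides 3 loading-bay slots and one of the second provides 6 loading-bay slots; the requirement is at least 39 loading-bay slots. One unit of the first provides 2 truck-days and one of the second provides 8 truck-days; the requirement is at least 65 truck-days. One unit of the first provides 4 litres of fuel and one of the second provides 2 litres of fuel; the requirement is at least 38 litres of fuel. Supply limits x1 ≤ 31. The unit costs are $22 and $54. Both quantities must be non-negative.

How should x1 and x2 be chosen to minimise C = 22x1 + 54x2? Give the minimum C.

Extreme points and C = 22x1 + 54x2:
  (0, 19) → C = 1026
  (61/2, 1/2) → C = 698
  (5, 9) → C = 596
  (31, 3/8) → C = 2809/4
The feasible region is unbounded (it extends along (0, 1)), but C strictly increases along every unbounded feasible direction, so there is no improving ray and the minimum is attained at a vertex.

The binding constraints are 2x1 + 6x2 = 64 and 4x1 + 2x2 = 38.
Solving simultaneously gives x1 = 5, x2 = 9.

x1 = 5, x2 = 9, minimum C = 596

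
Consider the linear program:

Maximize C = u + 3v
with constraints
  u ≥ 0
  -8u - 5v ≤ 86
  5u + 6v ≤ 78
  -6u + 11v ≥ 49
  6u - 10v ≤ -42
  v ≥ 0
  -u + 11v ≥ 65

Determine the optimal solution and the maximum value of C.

Extreme points and C = u + 3v:
  (0, 13) → C = 39
  (0, 65/11) → C = 195/11
  (264/43, 339/43) → C = 1281/43
  (14/3, 7) → C = 77/3
  (16/5, 31/5) → C = 109/5

At the optimal vertex, u = 0 and 5u + 6v = 78.
Solving simultaneously gives u = 0, v = 13.

u = 0, v = 13, maximum C = 39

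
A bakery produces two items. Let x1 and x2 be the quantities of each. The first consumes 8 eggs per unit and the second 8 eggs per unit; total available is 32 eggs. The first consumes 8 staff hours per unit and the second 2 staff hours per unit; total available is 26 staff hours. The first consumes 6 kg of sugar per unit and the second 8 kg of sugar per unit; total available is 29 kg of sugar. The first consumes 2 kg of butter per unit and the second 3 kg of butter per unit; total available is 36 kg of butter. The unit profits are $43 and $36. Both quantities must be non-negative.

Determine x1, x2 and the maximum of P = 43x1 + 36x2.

Extreme points and P = 43x1 + 36x2:
  (0, 0) → P = 0
  (0, 29/8) → P = 261/2
  (13/4, 0) → P = 559/4
  (3, 1) → P = 165
  (3/2, 5/2) → P = 309/2

At the optimal vertex, 8x1 + 8x2 = 32 and 8x1 + 2x2 = 26.
Solving simultaneously gives x1 = 3, x2 = 1.

x1 = 3, x2 = 1, maximum P = 165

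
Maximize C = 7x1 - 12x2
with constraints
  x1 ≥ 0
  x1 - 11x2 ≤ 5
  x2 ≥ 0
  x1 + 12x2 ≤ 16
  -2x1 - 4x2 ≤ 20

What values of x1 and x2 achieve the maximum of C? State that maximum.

Feasible corners and C = 7x1 - 12x2:
  (0, 0) → C = 0
  (0, 4/3) → C = -16
  (5, 0) → C = 35
  (236/23, 11/23) → C = 1520/23

x1 = 236/23, x2 = 11/23, maximum C = 1520/23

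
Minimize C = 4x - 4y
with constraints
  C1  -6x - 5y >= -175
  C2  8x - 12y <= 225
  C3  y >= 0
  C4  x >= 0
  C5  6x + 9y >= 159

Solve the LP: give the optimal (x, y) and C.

x = 0, y = 35, minimum C = -140

The optimum lies where -6x - 5y = -175 and x = 0.
Solving simultaneously gives x = 0, y = 35.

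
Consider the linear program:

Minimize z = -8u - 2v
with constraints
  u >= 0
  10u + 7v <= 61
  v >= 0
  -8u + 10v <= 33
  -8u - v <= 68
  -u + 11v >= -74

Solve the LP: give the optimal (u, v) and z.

Extreme points and z = -8u - 2v:
  (0, 0) → z = 0
  (0, 33/10) → z = -33/5
  (61/10, 0) → z = -244/5
  (379/156, 409/78) → z = -389/13

At the optimal vertex, 10u + 7v = 61 and v = 0.
Solving simultaneously gives u = 61/10, v = 0.

u = 61/10, v = 0, minimum z = -244/5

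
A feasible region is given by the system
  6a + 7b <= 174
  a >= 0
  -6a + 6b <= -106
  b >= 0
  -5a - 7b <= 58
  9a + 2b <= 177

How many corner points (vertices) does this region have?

3

Pairwise boundary intersections that survive every other constraint:
  (53/3, 0)
  (637/33, 18/11)
  (59/3, 0)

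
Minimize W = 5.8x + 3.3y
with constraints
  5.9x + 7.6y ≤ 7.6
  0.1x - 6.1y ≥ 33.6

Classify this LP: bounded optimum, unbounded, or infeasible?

From the feasible point (30172/3675, -19748/3675), moving in the direction (-6.1, -0.1) keeps every constraint satisfied while W decreases without bound.

unbounded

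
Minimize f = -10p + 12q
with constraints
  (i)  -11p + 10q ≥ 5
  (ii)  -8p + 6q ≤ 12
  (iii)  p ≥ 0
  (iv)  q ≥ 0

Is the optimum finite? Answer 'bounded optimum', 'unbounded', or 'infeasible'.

bounded optimum

Corner points and f = -10p + 12q:
  (0, 1/2) → f = 6
  (0, 2) → f = 24
The feasible region has finitely many vertices and no improving ray; the minimum is 6 at (0, 1/2).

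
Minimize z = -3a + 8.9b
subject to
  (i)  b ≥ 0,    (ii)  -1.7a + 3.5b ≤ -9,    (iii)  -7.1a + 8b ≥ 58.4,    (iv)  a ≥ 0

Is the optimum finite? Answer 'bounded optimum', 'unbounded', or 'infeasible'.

The boundaries b = 0 and -1.7a + 3.5b = -9 meet at (90/17, 0), but that point violates -7.1a + 8b ≥ 58.4. Every candidate vertex is excluded by some other constraint, so the feasible region is empty.

infeasible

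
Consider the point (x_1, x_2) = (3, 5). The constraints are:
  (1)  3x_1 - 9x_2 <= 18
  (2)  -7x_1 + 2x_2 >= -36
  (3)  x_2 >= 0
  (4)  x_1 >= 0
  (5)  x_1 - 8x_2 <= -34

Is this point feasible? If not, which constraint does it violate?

feasible

(1): -36 ≤ 18 ✓
(2): -11 ≥ -36 ✓
(3): 5 ≥ 0 ✓
(4): 3 ≥ 0 ✓
(5): -37 ≤ -34 ✓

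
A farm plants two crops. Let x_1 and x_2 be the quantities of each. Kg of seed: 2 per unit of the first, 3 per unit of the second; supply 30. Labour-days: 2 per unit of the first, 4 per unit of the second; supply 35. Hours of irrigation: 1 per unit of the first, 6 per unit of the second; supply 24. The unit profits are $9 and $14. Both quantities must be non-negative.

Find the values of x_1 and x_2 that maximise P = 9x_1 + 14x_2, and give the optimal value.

The binding constraints are 2x_1 + 3x_2 = 30 and x_1 + 6x_2 = 24.
Solving simultaneously gives x_1 = 12, x_2 = 2.

x_1 = 12, x_2 = 2, maximum P = 136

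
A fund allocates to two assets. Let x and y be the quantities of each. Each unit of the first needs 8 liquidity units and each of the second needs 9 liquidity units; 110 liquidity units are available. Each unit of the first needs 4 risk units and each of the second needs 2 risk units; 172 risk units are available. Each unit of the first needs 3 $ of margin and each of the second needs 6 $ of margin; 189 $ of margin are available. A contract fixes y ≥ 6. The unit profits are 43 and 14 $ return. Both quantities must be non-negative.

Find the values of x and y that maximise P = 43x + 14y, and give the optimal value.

x = 7, y = 6, maximum P = 385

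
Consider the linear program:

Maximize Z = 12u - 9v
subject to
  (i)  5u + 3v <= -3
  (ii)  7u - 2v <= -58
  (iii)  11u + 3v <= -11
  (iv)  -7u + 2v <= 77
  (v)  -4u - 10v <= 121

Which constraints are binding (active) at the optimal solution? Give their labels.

Corner points and Z = 12u - 9v:
  (-180/31, 269/31) → Z = -4581/31
  (-237/31, 364/31) → Z = -6120/31
  (-137/13, -205/26) → Z = -111/2
  (-506/39, -539/78) → Z = -187/2

The maximum is at (-137/13, -205/26). Substituting into each constraint, equality holds for (ii) and (v); the remaining constraints have slack.

(ii) and (v)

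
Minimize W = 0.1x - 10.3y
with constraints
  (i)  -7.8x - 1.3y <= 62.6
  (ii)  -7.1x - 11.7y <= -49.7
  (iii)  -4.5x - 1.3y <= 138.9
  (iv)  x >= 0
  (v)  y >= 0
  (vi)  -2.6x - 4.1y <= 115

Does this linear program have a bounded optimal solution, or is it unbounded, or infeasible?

unbounded

From the feasible point (0, 497/117), moving in the direction (0, 1) keeps every constraint satisfied while W decreases without bound.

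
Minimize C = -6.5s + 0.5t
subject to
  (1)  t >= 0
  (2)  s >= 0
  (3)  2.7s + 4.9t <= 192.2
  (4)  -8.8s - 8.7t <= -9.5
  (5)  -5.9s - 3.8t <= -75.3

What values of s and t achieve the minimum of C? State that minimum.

s = 1922/27, t = 0, minimum C = -12493/27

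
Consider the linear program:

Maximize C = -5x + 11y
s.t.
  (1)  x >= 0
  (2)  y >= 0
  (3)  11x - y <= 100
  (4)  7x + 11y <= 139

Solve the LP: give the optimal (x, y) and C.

x = 0, y = 139/11, maximum C = 139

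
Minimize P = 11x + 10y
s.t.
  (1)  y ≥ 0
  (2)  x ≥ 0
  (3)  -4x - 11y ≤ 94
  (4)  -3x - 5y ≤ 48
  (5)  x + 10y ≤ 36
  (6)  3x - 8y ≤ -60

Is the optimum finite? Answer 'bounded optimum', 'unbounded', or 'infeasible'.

infeasible

The boundaries y = 0 and x = 0 meet at (0, 0), but that point violates 3x - 8y ≤ -60. Every candidate vertex is excluded by some other constraint, so the feasible region is empty.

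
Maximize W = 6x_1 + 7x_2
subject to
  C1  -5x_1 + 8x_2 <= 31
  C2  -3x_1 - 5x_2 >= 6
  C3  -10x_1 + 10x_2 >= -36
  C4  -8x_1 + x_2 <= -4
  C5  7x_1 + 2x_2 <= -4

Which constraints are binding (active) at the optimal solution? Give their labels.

Feasible corners and W = 6x_1 + 7x_2:
  (2/35, -124/35) → W = -856/35
  (16/45, -146/45) → W = -926/45
  (4/23, -60/23) → W = -396/23

The maximum is at (4/23, -60/23). Substituting into each constraint, equality holds for C4 and C5; the remaining constraints have slack.

C4 and C5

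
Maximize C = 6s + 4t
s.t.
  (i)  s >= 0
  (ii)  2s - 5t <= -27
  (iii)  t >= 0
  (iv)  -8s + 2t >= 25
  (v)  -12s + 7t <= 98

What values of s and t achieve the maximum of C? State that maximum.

Vertices and C = 6s + 4t:
  (0, 25/2) → C = 50
  (0, 14) → C = 56
  (21/32, 121/8) → C = 1031/16

s = 21/32, t = 121/8, maximum C = 1031/16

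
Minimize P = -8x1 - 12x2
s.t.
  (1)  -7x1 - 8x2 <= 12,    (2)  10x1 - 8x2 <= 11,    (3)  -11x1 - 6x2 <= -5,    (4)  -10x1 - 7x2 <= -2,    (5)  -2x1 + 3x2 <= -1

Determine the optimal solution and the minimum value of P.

x1 = 25/14, x2 = 6/7, minimum P = -172/7

Extreme points and P = -8x1 - 12x2:
  (53/74, -71/148) → P = 1/37
  (25/14, 6/7) → P = -172/7
  (7/15, -1/45) → P = -52/15

The binding constraints are 10x1 - 8x2 = 11 and -2x1 + 3x2 = -1.
Solving simultaneously gives x1 = 25/14, x2 = 6/7.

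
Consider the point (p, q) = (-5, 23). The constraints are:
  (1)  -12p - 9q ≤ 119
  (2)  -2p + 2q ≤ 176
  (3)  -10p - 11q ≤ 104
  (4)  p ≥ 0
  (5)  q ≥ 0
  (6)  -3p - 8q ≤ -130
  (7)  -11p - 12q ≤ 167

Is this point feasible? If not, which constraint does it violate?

not feasible — violates (4)

Constraint (4): p = -5, which is not ≥ 0. All other constraints are satisfied.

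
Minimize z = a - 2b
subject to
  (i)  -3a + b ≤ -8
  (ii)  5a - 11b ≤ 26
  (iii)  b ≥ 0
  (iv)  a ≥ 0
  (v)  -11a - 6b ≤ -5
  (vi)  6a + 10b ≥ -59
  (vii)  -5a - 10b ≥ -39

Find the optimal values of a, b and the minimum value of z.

Vertices and z = a - 2b:
  (8/3, 0) → z = 8/3
  (17/5, 11/5) → z = -1
  (26/5, 0) → z = 26/5
  (689/105, 13/21) → z = 559/105

At the optimal vertex, -3a + b = -8 and -5a - 10b = -39.
Solving simultaneously gives a = 17/5, b = 11/5.

a = 17/5, b = 11/5, minimum z = -1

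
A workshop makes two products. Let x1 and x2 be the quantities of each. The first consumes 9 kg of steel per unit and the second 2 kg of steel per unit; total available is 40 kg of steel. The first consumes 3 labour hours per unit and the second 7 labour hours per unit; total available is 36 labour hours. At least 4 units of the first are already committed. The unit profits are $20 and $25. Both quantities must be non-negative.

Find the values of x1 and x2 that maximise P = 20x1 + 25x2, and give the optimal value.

x1 = 4, x2 = 2, maximum P = 130

Vertices and P = 20x1 + 25x2:
  (40/9, 0) → P = 800/9
  (4, 0) → P = 80
  (4, 2) → P = 130

At the optimal vertex, 9x1 + 2x2 = 40 and x1 = 4.
Solving simultaneously gives x1 = 4, x2 = 2.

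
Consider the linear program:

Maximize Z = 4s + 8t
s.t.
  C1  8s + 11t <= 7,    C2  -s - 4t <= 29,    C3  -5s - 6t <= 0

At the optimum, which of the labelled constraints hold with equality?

Extreme points and Z = 4s + 8t:
  (347/21, -239/21) → Z = -524/21
  (-6, 5) → Z = 16
  (87/7, -145/14) → Z = -232/7

The maximum is at (-6, 5). Substituting into each constraint, equality holds for C1 and C3; the remaining constraints have slack.

C1 and C3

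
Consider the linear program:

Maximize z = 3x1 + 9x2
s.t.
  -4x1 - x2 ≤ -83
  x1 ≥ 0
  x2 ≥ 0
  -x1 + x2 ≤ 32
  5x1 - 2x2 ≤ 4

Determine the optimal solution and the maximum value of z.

Corner points and z = 3x1 + 9x2:
  (51/5, 211/5) → z = 2052/5
  (170/13, 399/13) → z = 4101/13
  (68/3, 164/3) → z = 560

The optimum lies where -x1 + x2 = 32 and 5x1 - 2x2 = 4.
Solving simultaneously gives x1 = 68/3, x2 = 164/3.

x1 = 68/3, x2 = 164/3, maximum z = 560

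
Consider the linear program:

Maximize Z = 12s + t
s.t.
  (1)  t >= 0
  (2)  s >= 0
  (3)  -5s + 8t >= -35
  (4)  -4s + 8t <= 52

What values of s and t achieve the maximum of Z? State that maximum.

s = 87, t = 50, maximum Z = 1094

Feasible corners and Z = 12s + t:
  (0, 0) → Z = 0
  (7, 0) → Z = 84
  (0, 13/2) → Z = 13/2
  (87, 50) → Z = 1094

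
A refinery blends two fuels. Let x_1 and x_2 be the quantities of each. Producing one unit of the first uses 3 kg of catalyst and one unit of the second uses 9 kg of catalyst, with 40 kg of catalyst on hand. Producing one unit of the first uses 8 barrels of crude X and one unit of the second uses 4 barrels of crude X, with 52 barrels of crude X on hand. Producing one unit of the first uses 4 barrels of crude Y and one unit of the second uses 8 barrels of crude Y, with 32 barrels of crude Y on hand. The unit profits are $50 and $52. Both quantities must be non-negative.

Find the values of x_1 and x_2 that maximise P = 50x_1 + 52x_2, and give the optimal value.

x_1 = 6, x_2 = 1, maximum P = 352

Extreme points and P = 50x_1 + 52x_2:
  (0, 0) → P = 0
  (0, 4) → P = 208
  (13/2, 0) → P = 325
  (6, 1) → P = 352

The binding constraints are 8x_1 + 4x_2 = 52 and 4x_1 + 8x_2 = 32.
Solving simultaneously gives x_1 = 6, x_2 = 1.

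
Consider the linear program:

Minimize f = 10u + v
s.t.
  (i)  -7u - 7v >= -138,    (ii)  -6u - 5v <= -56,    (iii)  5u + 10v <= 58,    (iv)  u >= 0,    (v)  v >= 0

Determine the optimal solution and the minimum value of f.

u = 54/7, v = 68/35, minimum f = 2768/35

Feasible corners and f = 10u + v:
  (54/7, 68/35) → f = 2768/35
  (28/3, 0) → f = 280/3
  (58/5, 0) → f = 116

At the optimal vertex, -6u - 5v = -56 and 5u + 10v = 58.
Solving simultaneously gives u = 54/7, v = 68/35.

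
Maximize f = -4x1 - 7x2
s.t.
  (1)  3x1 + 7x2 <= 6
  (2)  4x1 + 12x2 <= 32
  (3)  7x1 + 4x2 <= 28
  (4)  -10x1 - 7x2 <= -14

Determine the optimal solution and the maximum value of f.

x1 = 140/9, x2 = -182/9, maximum f = 238/3

Vertices and f = -4x1 - 7x2:
  (172/37, -42/37) → f = -394/37
  (8/7, 18/49) → f = -50/7
  (140/9, -182/9) → f = 238/3

The optimum lies where 7x1 + 4x2 = 28 and -10x1 - 7x2 = -14.
Solving simultaneously gives x1 = 140/9, x2 = -182/9.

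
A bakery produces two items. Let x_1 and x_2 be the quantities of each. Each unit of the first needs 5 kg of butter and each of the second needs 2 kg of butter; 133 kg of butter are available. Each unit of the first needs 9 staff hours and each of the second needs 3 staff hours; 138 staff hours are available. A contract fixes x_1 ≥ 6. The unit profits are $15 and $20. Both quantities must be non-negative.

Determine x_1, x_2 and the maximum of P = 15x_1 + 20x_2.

Corner points and P = 15x_1 + 20x_2:
  (46/3, 0) → P = 230
  (6, 0) → P = 90
  (6, 28) → P = 650

The binding constraints are 9x_1 + 3x_2 = 138 and x_1 = 6.
Solving simultaneously gives x_1 = 6, x_2 = 28.

x_1 = 6, x_2 = 28, maximum P = 650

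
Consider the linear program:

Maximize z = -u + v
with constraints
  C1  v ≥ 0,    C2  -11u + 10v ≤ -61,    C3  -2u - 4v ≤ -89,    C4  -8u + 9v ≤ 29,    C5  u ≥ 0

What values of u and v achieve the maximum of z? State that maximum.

Vertices and z = -u + v:
  (89/2, 0) → z = -89/2
  (567/32, 857/64) → z = -277/64
  (839/19, 807/19) → z = -32/19
The feasible region is unbounded (it extends along (9, 8), (1, 0)), but z strictly decreases along every unbounded feasible direction, so there is no improving ray and the maximum is attained at a vertex.

u = 839/19, v = 807/19, maximum z = -32/19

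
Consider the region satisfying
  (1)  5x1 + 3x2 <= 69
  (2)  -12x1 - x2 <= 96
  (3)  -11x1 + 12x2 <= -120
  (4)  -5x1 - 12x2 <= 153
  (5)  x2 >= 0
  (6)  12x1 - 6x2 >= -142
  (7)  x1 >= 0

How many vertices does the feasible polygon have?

3

Intersecting each pair of boundary lines and keeping only the points that satisfy every inequality leaves:
  (396/31, 53/31)
  (69/5, 0)
  (120/11, 0)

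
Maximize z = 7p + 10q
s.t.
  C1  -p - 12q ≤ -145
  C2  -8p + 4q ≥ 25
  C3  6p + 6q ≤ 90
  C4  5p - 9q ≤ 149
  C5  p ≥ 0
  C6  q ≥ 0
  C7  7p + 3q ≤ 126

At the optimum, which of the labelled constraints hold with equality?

C3 and C5

Vertices and z = 7p + 10q:
  (14/5, 237/20) → z = 1381/10
  (0, 145/12) → z = 725/6
  (35/12, 145/12) → z = 565/4
  (0, 15) → z = 150

The maximum is at (0, 15). Substituting into each constraint, equality holds for C3 and C5; the remaining constraints have slack.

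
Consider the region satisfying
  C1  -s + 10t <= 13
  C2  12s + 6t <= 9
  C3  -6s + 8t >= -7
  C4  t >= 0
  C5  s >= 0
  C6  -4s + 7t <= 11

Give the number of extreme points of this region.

4

Intersecting each pair of boundary lines and keeping only the points that satisfy every inequality leaves:
  (2/21, 55/42)
  (0, 13/10)
  (3/4, 0)
  (0, 0)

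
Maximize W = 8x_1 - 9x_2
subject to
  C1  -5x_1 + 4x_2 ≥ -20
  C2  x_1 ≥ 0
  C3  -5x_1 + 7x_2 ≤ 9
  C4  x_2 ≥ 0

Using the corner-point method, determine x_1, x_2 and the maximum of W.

x_1 = 4, x_2 = 0, maximum W = 32

Extreme points and W = 8x_1 - 9x_2:
  (176/15, 29/3) → W = 103/15
  (4, 0) → W = 32
  (0, 9/7) → W = -81/7
  (0, 0) → W = 0

At the optimal vertex, -5x_1 + 4x_2 = -20 and x_2 = 0.
Solving simultaneously gives x_1 = 4, x_2 = 0.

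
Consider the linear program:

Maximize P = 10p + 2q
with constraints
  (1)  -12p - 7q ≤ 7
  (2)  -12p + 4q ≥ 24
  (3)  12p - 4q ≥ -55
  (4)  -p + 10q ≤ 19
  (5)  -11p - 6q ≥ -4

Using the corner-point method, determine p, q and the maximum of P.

Feasible corners and P = 10p + 2q:
  (-49/33, 17/11) → P = -388/33
  (-203/127, 221/127) → P = -1588/127
  (-41/29, 51/29) → P = -308/29

The binding constraints are -12p + 4q = 24 and -p + 10q = 19.
Solving simultaneously gives p = -41/29, q = 51/29.

p = -41/29, q = 51/29, maximum P = -308/29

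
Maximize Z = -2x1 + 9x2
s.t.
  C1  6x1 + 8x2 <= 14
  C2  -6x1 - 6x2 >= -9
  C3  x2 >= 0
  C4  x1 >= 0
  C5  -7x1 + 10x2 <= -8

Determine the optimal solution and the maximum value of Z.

x1 = 23/17, x2 = 5/34, maximum Z = -47/34

Corner points and Z = -2x1 + 9x2:
  (3/2, 0) → Z = -3
  (23/17, 5/34) → Z = -47/34
  (8/7, 0) → Z = -16/7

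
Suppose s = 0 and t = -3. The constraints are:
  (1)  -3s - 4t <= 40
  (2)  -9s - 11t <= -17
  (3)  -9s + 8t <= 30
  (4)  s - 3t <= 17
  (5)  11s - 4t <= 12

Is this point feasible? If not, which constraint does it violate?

not feasible — violates (2)

Constraint (2): -9s - 11t = 33, which is not ≤ -17. All other constraints are satisfied.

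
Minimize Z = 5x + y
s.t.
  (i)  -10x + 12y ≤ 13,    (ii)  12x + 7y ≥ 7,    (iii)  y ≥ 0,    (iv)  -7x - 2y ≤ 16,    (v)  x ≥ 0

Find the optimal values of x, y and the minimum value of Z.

Extreme points and Z = 5x + y:
  (0, 13/12) → Z = 13/12
  (7/12, 0) → Z = 35/12
  (0, 1) → Z = 1
The feasible region is unbounded (it extends along (6, 5), (1, 0)), but Z strictly increases along every unbounded feasible direction, so there is no improving ray and the minimum is attained at a vertex.

At the optimal vertex, 12x + 7y = 7 and x = 0.
Solving simultaneously gives x = 0, y = 1.

x = 0, y = 1, minimum Z = 1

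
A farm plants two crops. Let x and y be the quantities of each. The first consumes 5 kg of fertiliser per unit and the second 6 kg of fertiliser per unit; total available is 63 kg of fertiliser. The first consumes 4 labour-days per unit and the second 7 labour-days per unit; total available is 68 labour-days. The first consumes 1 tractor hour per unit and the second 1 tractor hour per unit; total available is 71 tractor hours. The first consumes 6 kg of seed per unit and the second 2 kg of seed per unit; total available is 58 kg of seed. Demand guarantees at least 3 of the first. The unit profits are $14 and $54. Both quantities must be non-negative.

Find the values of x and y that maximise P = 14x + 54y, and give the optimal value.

x = 3, y = 8, maximum P = 474

Feasible corners and P = 14x + 54y:
  (29/3, 0) → P = 406/3
  (3, 0) → P = 42
  (3, 8) → P = 474
  (111/13, 44/13) → P = 3930/13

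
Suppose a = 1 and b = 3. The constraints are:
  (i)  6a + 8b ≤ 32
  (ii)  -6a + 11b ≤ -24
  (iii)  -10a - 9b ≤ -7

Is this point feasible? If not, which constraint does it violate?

Constraint (ii): -6a + 11b = 27, which is not ≤ -24. All other constraints are satisfied.

not feasible — violates (ii)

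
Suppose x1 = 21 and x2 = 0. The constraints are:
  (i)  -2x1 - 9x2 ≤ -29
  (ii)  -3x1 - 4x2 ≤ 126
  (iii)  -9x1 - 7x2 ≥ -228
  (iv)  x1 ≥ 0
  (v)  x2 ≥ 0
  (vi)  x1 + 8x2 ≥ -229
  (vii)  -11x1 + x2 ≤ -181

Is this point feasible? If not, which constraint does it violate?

(i): -42 ≤ -29 ✓
(ii): -63 ≤ 126 ✓
(iii): -189 ≥ -228 ✓
(iv): 21 ≥ 0 ✓
(v): 0 ≥ 0 ✓
(vi): 21 ≥ -229 ✓
(vii): -231 ≤ -181 ✓

feasible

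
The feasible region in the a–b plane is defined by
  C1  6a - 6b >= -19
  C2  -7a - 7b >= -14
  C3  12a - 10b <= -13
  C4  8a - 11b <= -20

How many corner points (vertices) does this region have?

The feasible vertices (each the meet of two boundaries and inside every other half-plane) are:
  (-7/12, 31/12)
  (-89/18, -16/9)
  (2/19, 36/19)

3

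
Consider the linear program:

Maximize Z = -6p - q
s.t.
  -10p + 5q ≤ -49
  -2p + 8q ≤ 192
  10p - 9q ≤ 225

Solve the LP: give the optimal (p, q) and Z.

Vertices and Z = -6p - q:
  (676/35, 1009/35) → Z = -1013/7
  (-171/10, -44) → Z = 733/5
  (1764/31, 1185/31) → Z = -11769/31

p = -171/10, q = -44, maximum Z = 733/5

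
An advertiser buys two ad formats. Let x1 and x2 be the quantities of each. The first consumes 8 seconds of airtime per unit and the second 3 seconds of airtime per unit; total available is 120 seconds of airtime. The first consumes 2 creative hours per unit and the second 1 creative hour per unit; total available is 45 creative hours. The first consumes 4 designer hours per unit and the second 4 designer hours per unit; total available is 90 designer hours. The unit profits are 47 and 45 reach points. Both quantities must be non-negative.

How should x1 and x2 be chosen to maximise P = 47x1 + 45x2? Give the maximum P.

Feasible corners and P = 47x1 + 45x2:
  (0, 0) → P = 0
  (0, 45/2) → P = 2025/2
  (15, 0) → P = 705
  (21/2, 12) → P = 2067/2

At the optimal vertex, 8x1 + 3x2 = 120 and 4x1 + 4x2 = 90.
Solving simultaneously gives x1 = 21/2, x2 = 12.

x1 = 21/2, x2 = 12, maximum P = 2067/2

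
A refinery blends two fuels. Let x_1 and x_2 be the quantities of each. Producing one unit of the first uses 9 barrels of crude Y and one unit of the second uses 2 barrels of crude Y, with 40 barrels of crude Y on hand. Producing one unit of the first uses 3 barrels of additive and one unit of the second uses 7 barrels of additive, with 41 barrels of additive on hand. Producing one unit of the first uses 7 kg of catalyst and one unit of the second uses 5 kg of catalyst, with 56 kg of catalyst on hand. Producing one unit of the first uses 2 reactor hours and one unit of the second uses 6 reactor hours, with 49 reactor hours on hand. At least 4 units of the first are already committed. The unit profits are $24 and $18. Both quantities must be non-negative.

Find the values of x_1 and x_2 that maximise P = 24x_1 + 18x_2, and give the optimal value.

Vertices and P = 24x_1 + 18x_2:
  (40/9, 0) → P = 320/3
  (4, 0) → P = 96
  (4, 2) → P = 132

At the optimal vertex, 9x_1 + 2x_2 = 40 and x_1 = 4.
Solving simultaneously gives x_1 = 4, x_2 = 2.

x_1 = 4, x_2 = 2, maximum P = 132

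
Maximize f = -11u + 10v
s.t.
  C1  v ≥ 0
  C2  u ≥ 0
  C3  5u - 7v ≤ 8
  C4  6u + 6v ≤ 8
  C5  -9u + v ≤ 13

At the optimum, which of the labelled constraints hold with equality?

C2 and C4

Corner points and f = -11u + 10v:
  (0, 0) → f = 0
  (4/3, 0) → f = -44/3
  (0, 4/3) → f = 40/3

The maximum is at (0, 4/3). Substituting into each constraint, equality holds for C2 and C4; the remaining constraints have slack.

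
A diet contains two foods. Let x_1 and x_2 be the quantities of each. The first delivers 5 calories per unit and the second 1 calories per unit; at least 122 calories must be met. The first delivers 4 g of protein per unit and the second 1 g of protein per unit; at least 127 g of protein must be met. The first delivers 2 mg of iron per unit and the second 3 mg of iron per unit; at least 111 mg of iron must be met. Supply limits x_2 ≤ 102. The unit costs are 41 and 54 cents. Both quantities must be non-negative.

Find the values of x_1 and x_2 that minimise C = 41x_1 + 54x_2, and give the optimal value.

x_1 = 27, x_2 = 19, minimum C = 2133

Vertices and C = 41x_1 + 54x_2:
  (111/2, 0) → C = 4551/2
  (27, 19) → C = 2133
  (25/4, 102) → C = 23057/4
The feasible region is unbounded (it extends along (1, 0)), but C strictly increases along every unbounded feasible direction, so there is no improving ray and the minimum is attained at a vertex.

The binding constraints are 4x_1 + x_2 = 127 and 2x_1 + 3x_2 = 111.
Solving simultaneously gives x_1 = 27, x_2 = 19.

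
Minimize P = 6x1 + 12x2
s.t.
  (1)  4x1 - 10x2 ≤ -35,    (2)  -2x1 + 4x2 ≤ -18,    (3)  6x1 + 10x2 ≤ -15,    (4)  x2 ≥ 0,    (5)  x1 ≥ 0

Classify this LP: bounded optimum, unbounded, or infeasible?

infeasible

The boundaries 4x1 - 10x2 = -35 and -2x1 + 4x2 = -18 meet at (80, 71/2), but that point violates 6x1 + 10x2 ≤ -15. Every candidate vertex is excluded by some other constraint, so the feasible region is empty.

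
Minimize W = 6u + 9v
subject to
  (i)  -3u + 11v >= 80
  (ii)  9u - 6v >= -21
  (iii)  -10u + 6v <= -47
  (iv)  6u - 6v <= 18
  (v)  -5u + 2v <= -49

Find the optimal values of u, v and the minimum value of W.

The feasible region is unbounded (it extends along (1, 1), (2, 3)), but W strictly increases along every unbounded feasible direction, so there is no improving ray and the minimum is attained at a vertex.

At the optimal vertex, 6u - 6v = 18 and -5u + 2v = -49.
Solving simultaneously gives u = 43/3, v = 34/3.

u = 43/3, v = 34/3, minimum W = 188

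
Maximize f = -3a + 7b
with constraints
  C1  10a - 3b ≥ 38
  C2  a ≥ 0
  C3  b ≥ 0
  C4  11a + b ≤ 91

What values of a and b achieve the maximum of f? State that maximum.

Corner points and f = -3a + 7b:
  (19/5, 0) → f = -57/5
  (311/43, 492/43) → f = 2511/43
  (91/11, 0) → f = -273/11

The optimum lies where 10a - 3b = 38 and 11a + b = 91.
Solving simultaneously gives a = 311/43, b = 492/43.

a = 311/43, b = 492/43, maximum f = 2511/43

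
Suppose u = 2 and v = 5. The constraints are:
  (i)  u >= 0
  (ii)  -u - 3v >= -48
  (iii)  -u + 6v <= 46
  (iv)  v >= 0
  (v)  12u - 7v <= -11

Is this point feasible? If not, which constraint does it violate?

(i): 2 ≥ 0 ✓
(ii): -17 ≥ -48 ✓
(iii): 28 ≤ 46 ✓
(iv): 5 ≥ 0 ✓
(v): -11 ≤ -11 ✓

feasible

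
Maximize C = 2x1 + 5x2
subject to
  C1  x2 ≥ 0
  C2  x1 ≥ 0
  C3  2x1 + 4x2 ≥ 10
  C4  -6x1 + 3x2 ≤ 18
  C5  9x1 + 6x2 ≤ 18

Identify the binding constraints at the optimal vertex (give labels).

Feasible corners and C = 2x1 + 5x2:
  (0, 5/2) → C = 25/2
  (0, 3) → C = 15
  (1/2, 9/4) → C = 49/4

The maximum is at (0, 3). Substituting into each constraint, equality holds for C2 and C5; the remaining constraints have slack.

C2 and C5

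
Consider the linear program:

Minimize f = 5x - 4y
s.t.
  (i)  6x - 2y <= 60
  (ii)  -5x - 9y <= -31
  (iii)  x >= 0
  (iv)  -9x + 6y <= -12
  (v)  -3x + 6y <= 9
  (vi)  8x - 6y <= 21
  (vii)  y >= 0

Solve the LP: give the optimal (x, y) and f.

Feasible corners and f = 5x - 4y:
  (98/37, 73/37) → f = 198/37
  (125/34, 143/102) → f = 1303/102
  (7/2, 13/4) → f = 9/2
  (6, 9/2) → f = 12

The binding constraints are -9x + 6y = -12 and -3x + 6y = 9.
Solving simultaneously gives x = 7/2, y = 13/4.

x = 7/2, y = 13/4, minimum f = 9/2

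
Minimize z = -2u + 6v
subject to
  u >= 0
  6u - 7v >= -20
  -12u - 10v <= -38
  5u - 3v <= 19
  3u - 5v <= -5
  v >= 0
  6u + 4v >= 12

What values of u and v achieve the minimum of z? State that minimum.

u = 14/9, v = 29/15, minimum z = 382/45

Vertices and z = -2u + 6v:
  (11/24, 13/4) → z = 223/12
  (193/17, 214/17) → z = 898/17
  (14/9, 29/15) → z = 382/45
  (55/8, 41/8) → z = 17

The binding constraints are -12u - 10v = -38 and 3u - 5v = -5.
Solving simultaneously gives u = 14/9, v = 29/15.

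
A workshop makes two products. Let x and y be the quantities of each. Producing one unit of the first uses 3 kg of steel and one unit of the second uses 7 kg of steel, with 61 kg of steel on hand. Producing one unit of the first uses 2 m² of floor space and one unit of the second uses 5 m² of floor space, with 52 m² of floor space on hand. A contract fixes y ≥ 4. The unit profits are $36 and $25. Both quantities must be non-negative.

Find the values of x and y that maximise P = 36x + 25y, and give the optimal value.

Feasible corners and P = 36x + 25y:
  (0, 61/7) → P = 1525/7
  (0, 4) → P = 100
  (11, 4) → P = 496

The optimum lies where 3x + 7y = 61 and y = 4.
Solving simultaneously gives x = 11, y = 4.

x = 11, y = 4, maximum P = 496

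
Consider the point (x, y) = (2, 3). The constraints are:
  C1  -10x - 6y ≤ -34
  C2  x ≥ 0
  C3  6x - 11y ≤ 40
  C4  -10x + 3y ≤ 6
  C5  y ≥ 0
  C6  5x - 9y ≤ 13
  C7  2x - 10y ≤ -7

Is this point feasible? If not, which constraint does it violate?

C1: -38 ≤ -34 ✓
C2: 2 ≥ 0 ✓
C3: -21 ≤ 40 ✓
C4: -11 ≤ 6 ✓
C5: 3 ≥ 0 ✓
C6: -17 ≤ 13 ✓
C7: -26 ≤ -7 ✓

feasible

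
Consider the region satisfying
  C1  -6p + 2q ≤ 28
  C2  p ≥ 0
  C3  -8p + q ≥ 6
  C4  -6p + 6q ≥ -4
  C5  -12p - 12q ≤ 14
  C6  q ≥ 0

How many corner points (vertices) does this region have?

3

Of the 15 pairwise boundary intersections, those satisfying every inequality are:
  (0, 14)
  (8/5, 94/5)
  (0, 6)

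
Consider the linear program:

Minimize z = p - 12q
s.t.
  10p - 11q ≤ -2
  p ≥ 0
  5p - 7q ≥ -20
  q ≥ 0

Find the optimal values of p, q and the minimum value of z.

The binding constraints are 10p - 11q = -2 and 5p - 7q = -20.
Solving simultaneously gives p = 206/15, q = 38/3.

p = 206/15, q = 38/3, minimum z = -2074/15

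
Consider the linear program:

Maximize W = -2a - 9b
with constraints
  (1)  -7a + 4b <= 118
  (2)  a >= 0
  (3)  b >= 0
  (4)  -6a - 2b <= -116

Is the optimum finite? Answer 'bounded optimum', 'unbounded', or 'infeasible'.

bounded optimum

Extreme points and W = -2a - 9b:
  (6, 40) → W = -372
  (58/3, 0) → W = -116/3
The feasible region has finitely many vertices and no improving ray; the maximum is -116/3 at (58/3, 0).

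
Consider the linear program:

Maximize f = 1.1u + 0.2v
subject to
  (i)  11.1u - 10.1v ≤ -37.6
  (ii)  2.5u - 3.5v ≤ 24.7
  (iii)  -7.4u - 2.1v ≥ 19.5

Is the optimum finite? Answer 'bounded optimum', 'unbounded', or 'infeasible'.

Feasible corners and f = 1.1u + 0.2v:
  (-38107/1360, -36817/1360) → f = -492811/13600
  (-27591/9805, 167/265) → f = -291143/98050
The feasible region has finitely many vertices and no improving ray; the maximum is -291143/98050 at (-27591/9805, 167/265).

bounded optimum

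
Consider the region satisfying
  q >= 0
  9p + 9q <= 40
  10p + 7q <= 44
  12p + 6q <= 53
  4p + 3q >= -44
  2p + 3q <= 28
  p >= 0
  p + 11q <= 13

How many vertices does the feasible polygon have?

5

Pairwise boundary intersections that survive every other constraint:
  (22/5, 0)
  (0, 0)
  (116/27, 4/27)
  (323/90, 77/90)
  (0, 13/11)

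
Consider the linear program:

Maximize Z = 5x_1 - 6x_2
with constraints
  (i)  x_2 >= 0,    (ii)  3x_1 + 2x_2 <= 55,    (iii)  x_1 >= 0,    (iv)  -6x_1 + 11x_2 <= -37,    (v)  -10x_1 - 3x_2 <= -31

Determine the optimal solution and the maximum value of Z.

x_1 = 55/3, x_2 = 0, maximum Z = 275/3

Feasible corners and Z = 5x_1 - 6x_2:
  (55/3, 0) → Z = 275/3
  (37/6, 0) → Z = 185/6
  (679/45, 73/15) → Z = 2081/45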